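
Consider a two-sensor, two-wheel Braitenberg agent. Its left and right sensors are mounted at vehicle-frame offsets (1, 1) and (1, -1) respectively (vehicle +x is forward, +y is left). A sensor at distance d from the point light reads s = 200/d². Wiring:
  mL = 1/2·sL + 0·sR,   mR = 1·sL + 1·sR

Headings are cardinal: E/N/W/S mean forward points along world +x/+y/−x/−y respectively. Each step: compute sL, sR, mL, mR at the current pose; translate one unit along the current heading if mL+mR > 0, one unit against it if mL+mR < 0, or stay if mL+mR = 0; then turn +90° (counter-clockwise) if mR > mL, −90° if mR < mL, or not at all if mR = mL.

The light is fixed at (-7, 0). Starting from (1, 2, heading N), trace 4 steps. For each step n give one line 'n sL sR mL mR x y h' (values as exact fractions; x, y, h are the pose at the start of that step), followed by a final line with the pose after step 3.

n=0: pose=(1,2,N); sL=100/29, sR=20/9; mL=50/29, mR=1480/261; mL+mR=1930/261 → advance +1; mR−mL=1030/261 → turn +1·90°
n=1: pose=(1,3,W); sL=200/53, sR=40/13; mL=100/53, mR=4720/689; mL+mR=6020/689 → advance +1; mR−mL=3420/689 → turn +1·90°
n=2: pose=(0,3,S); sL=50/17, sR=5; mL=25/17, mR=135/17; mL+mR=160/17 → advance +1; mR−mL=110/17 → turn +1·90°
n=3: pose=(0,2,E); sL=200/73, sR=40/13; mL=100/73, mR=5520/949; mL+mR=6820/949 → advance +1; mR−mL=4220/949 → turn +1·90°

0 100/29 20/9 50/29 1480/261 1 2 N
1 200/53 40/13 100/53 4720/689 1 3 W
2 50/17 5 25/17 135/17 0 3 S
3 200/73 40/13 100/73 5520/949 0 2 E
final 1 2 N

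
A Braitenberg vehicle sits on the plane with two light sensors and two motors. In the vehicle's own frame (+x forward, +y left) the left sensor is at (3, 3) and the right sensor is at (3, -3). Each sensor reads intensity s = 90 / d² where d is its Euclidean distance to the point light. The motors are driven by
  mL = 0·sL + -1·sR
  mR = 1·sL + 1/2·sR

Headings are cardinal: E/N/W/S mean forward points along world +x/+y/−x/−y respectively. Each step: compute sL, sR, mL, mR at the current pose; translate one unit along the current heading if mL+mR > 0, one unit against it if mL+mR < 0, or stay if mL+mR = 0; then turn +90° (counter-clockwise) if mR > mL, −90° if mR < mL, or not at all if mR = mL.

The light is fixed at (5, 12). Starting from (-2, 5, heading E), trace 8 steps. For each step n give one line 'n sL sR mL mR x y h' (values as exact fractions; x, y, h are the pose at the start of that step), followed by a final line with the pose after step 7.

0 45/16 45/58 -45/58 1485/464 -2 5 E
1 90/97 18/5 -18/5 1323/485 -1 5 N
2 45/101 45/53 -45/53 9315/10706 -1 4 W
3 90/137 90/221 -90/221 26055/30277 -2 4 S
4 45/26 9/16 -9/16 837/416 -2 3 E
5 10/13 2 -2 23/13 -1 3 N
6 9/25 9/13 -9/13 459/650 -1 2 W
7 18/37 90/269 -90/269 6507/9953 -2 2 S
final -2 1 E

n=0: pose=(-2,5,E); sL=45/16, sR=45/58; mL=-45/58, mR=1485/464; mL+mR=1125/464 → advance +1; mR−mL=1845/464 → turn +1·90°
n=1: pose=(-1,5,N); sL=90/97, sR=18/5; mL=-18/5, mR=1323/485; mL+mR=-423/485 → advance -1; mR−mL=3069/485 → turn +1·90°
n=2: pose=(-1,4,W); sL=45/101, sR=45/53; mL=-45/53, mR=9315/10706; mL+mR=225/10706 → advance +1; mR−mL=18405/10706 → turn +1·90°
n=3: pose=(-2,4,S); sL=90/137, sR=90/221; mL=-90/221, mR=26055/30277; mL+mR=13725/30277 → advance +1; mR−mL=38385/30277 → turn +1·90°
n=4: pose=(-2,3,E); sL=45/26, sR=9/16; mL=-9/16, mR=837/416; mL+mR=603/416 → advance +1; mR−mL=1071/416 → turn +1·90°
n=5: pose=(-1,3,N); sL=10/13, sR=2; mL=-2, mR=23/13; mL+mR=-3/13 → advance -1; mR−mL=49/13 → turn +1·90°
n=6: pose=(-1,2,W); sL=9/25, sR=9/13; mL=-9/13, mR=459/650; mL+mR=9/650 → advance +1; mR−mL=909/650 → turn +1·90°
n=7: pose=(-2,2,S); sL=18/37, sR=90/269; mL=-90/269, mR=6507/9953; mL+mR=3177/9953 → advance +1; mR−mL=9837/9953 → turn +1·90°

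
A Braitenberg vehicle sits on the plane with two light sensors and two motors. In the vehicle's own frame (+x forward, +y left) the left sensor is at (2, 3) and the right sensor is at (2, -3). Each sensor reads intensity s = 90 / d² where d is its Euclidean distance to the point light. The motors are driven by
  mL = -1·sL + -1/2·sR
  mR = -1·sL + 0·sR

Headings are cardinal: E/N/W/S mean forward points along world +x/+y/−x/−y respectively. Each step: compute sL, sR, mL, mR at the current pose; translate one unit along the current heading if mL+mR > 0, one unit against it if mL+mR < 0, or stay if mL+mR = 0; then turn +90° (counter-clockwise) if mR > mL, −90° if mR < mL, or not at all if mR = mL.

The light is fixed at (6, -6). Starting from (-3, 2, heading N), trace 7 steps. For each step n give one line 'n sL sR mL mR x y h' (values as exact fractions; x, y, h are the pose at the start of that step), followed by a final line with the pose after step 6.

n=0: pose=(-3,2,N); sL=45/122, sR=45/68; mL=-5805/8296, mR=-45/122; mL+mR=-8865/8296 → advance -1; mR−mL=45/136 → turn +1·90°
n=1: pose=(-3,1,W); sL=90/137, sR=90/221; mL=-26055/30277, mR=-90/137; mL+mR=-45945/30277 → advance -1; mR−mL=45/221 → turn +1·90°
n=2: pose=(-2,1,S); sL=9/5, sR=45/73; mL=-1539/730, mR=-9/5; mL+mR=-2853/730 → advance -1; mR−mL=45/146 → turn +1·90°
n=3: pose=(-2,2,E); sL=90/157, sR=90/61; mL=-12555/9577, mR=-90/157; mL+mR=-18045/9577 → advance -1; mR−mL=45/61 → turn +1·90°
n=4: pose=(-3,2,N); sL=45/122, sR=45/68; mL=-5805/8296, mR=-45/122; mL+mR=-8865/8296 → advance -1; mR−mL=45/136 → turn +1·90°
n=5: pose=(-3,1,W); sL=90/137, sR=90/221; mL=-26055/30277, mR=-90/137; mL+mR=-45945/30277 → advance -1; mR−mL=45/221 → turn +1·90°
n=6: pose=(-2,1,S); sL=9/5, sR=45/73; mL=-1539/730, mR=-9/5; mL+mR=-2853/730 → advance -1; mR−mL=45/146 → turn +1·90°

0 45/122 45/68 -5805/8296 -45/122 -3 2 N
1 90/137 90/221 -26055/30277 -90/137 -3 1 W
2 9/5 45/73 -1539/730 -9/5 -2 1 S
3 90/157 90/61 -12555/9577 -90/157 -2 2 E
4 45/122 45/68 -5805/8296 -45/122 -3 2 N
5 90/137 90/221 -26055/30277 -90/137 -3 1 W
6 9/5 45/73 -1539/730 -9/5 -2 1 S
final -2 2 E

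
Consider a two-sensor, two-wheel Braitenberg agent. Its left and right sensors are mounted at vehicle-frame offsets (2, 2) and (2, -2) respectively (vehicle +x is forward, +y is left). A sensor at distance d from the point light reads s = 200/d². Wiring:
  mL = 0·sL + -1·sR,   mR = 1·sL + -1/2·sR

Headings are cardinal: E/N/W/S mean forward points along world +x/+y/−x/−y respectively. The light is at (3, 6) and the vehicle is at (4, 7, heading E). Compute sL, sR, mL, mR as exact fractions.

left sensor world pos  = (6, 9); dL² = 18
right sensor world pos = (6, 5); dR² = 10
sL = 200/18 = 100/9
sR = 200/10 = 20
mL = 0·sL + -1·sR = -20
mR = 1·sL + -1/2·sR = 10/9

100/9 20 -20 10/9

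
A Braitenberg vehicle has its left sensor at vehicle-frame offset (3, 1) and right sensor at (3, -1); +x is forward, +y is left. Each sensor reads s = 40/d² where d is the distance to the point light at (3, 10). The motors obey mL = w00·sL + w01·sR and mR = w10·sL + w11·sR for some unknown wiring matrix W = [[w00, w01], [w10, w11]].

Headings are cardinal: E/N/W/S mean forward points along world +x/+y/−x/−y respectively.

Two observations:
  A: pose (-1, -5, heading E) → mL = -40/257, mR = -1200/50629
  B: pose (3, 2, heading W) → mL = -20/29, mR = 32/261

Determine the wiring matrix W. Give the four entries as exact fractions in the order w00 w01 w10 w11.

obs A: pose=(-1,-5,E) → sL=40/197, sR=40/257, mL=-40/257, mR=-1200/50629
obs B: pose=(3,2,W) → sL=4/9, sR=20/29, mL=-20/29, mR=32/261
sensor matrix S = [[40/197, 40/257], [4/9, 20/29]]; det S = 936320/13214169
solve [mL_A; mL_B] = S·[w00; w01] and [mR_A; mR_B] = S·[w10; w11]:
  w00 = 0, w01 = -1, w10 = -1/2, w11 = 1/2

0 -1 -1/2 1/2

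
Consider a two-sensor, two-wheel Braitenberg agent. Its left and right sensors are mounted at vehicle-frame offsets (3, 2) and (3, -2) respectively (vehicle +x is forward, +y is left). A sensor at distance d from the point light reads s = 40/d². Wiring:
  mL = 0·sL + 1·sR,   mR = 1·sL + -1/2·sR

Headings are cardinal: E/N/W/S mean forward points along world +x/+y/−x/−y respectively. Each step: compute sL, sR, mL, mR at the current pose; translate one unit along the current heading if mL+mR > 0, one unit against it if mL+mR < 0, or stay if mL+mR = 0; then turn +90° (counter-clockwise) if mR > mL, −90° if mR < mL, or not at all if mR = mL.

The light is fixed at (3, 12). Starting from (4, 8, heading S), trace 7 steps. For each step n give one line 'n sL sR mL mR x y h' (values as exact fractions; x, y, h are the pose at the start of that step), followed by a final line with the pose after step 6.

0 20/29 4/5 4/5 42/145 4 8 S
1 40/53 40/13 40/13 -540/689 4 7 W
2 5 5 5 5/2 3 7 N
3 40/13 8/9 8/9 308/117 3 8 E
4 20 4 4 18 4 8 N
5 40/29 8 8 -76/29 4 9 W
6 10 10 10 5 3 9 N
final 3 10 E

n=0: pose=(4,8,S); sL=20/29, sR=4/5; mL=4/5, mR=42/145; mL+mR=158/145 → advance +1; mR−mL=-74/145 → turn -1·90°
n=1: pose=(4,7,W); sL=40/53, sR=40/13; mL=40/13, mR=-540/689; mL+mR=1580/689 → advance +1; mR−mL=-2660/689 → turn -1·90°
n=2: pose=(3,7,N); sL=5, sR=5; mL=5, mR=5/2; mL+mR=15/2 → advance +1; mR−mL=-5/2 → turn -1·90°
n=3: pose=(3,8,E); sL=40/13, sR=8/9; mL=8/9, mR=308/117; mL+mR=412/117 → advance +1; mR−mL=68/39 → turn +1·90°
n=4: pose=(4,8,N); sL=20, sR=4; mL=4, mR=18; mL+mR=22 → advance +1; mR−mL=14 → turn +1·90°
n=5: pose=(4,9,W); sL=40/29, sR=8; mL=8, mR=-76/29; mL+mR=156/29 → advance +1; mR−mL=-308/29 → turn -1·90°
n=6: pose=(3,9,N); sL=10, sR=10; mL=10, mR=5; mL+mR=15 → advance +1; mR−mL=-5 → turn -1·90°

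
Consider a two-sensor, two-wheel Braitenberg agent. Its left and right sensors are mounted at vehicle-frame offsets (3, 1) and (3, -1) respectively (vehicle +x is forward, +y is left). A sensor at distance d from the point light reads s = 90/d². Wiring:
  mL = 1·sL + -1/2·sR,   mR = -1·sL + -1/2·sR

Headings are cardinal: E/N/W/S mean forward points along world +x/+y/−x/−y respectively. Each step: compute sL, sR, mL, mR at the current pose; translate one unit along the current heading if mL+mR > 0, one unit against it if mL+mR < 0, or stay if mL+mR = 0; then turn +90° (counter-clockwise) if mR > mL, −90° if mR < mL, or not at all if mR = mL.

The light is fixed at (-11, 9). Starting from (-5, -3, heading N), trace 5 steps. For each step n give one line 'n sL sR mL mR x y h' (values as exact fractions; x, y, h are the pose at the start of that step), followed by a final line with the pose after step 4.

0 45/53 9/13 693/1378 -1647/1378 -5 -3 N
1 2/5 90/277 329/1385 -779/1385 -5 -4 E
2 45/146 45/136 2835/19856 -9405/19856 -6 -4 S
3 90/173 18/25 693/4325 -3807/4325 -6 -3 W
4 45/53 9/13 693/1378 -1647/1378 -5 -3 N
final -5 -4 E

n=0: pose=(-5,-3,N); sL=45/53, sR=9/13; mL=693/1378, mR=-1647/1378; mL+mR=-9/13 → advance -1; mR−mL=-90/53 → turn -1·90°
n=1: pose=(-5,-4,E); sL=2/5, sR=90/277; mL=329/1385, mR=-779/1385; mL+mR=-90/277 → advance -1; mR−mL=-4/5 → turn -1·90°
n=2: pose=(-6,-4,S); sL=45/146, sR=45/136; mL=2835/19856, mR=-9405/19856; mL+mR=-45/136 → advance -1; mR−mL=-45/73 → turn -1·90°
n=3: pose=(-6,-3,W); sL=90/173, sR=18/25; mL=693/4325, mR=-3807/4325; mL+mR=-18/25 → advance -1; mR−mL=-180/173 → turn -1·90°
n=4: pose=(-5,-3,N); sL=45/53, sR=9/13; mL=693/1378, mR=-1647/1378; mL+mR=-9/13 → advance -1; mR−mL=-90/53 → turn -1·90°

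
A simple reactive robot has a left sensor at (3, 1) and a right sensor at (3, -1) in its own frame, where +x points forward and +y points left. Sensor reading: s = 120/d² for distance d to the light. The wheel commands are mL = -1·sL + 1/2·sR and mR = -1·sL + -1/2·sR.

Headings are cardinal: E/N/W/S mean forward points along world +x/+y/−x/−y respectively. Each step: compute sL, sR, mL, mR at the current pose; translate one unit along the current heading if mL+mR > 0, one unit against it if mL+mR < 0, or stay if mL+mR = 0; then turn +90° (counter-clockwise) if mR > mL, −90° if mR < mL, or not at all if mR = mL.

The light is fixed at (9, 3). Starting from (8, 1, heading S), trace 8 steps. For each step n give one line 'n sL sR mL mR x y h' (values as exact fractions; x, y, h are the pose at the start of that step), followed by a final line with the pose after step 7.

0 24/5 120/29 -396/145 -996/145 8 1 S
1 6 15/2 -9/4 -39/4 8 2 W
2 24 24 -12 -36 9 2 N
3 12 20/3 -26/3 -46/3 9 1 E
4 24/5 120/29 -396/145 -996/145 8 1 S
5 6 15/2 -9/4 -39/4 8 2 W
6 24 24 -12 -36 9 2 N
7 12 20/3 -26/3 -46/3 9 1 E
final 8 1 S

n=0: pose=(8,1,S); sL=24/5, sR=120/29; mL=-396/145, mR=-996/145; mL+mR=-48/5 → advance -1; mR−mL=-120/29 → turn -1·90°
n=1: pose=(8,2,W); sL=6, sR=15/2; mL=-9/4, mR=-39/4; mL+mR=-12 → advance -1; mR−mL=-15/2 → turn -1·90°
n=2: pose=(9,2,N); sL=24, sR=24; mL=-12, mR=-36; mL+mR=-48 → advance -1; mR−mL=-24 → turn -1·90°
n=3: pose=(9,1,E); sL=12, sR=20/3; mL=-26/3, mR=-46/3; mL+mR=-24 → advance -1; mR−mL=-20/3 → turn -1·90°
n=4: pose=(8,1,S); sL=24/5, sR=120/29; mL=-396/145, mR=-996/145; mL+mR=-48/5 → advance -1; mR−mL=-120/29 → turn -1·90°
n=5: pose=(8,2,W); sL=6, sR=15/2; mL=-9/4, mR=-39/4; mL+mR=-12 → advance -1; mR−mL=-15/2 → turn -1·90°
n=6: pose=(9,2,N); sL=24, sR=24; mL=-12, mR=-36; mL+mR=-48 → advance -1; mR−mL=-24 → turn -1·90°
n=7: pose=(9,1,E); sL=12, sR=20/3; mL=-26/3, mR=-46/3; mL+mR=-24 → advance -1; mR−mL=-20/3 → turn -1·90°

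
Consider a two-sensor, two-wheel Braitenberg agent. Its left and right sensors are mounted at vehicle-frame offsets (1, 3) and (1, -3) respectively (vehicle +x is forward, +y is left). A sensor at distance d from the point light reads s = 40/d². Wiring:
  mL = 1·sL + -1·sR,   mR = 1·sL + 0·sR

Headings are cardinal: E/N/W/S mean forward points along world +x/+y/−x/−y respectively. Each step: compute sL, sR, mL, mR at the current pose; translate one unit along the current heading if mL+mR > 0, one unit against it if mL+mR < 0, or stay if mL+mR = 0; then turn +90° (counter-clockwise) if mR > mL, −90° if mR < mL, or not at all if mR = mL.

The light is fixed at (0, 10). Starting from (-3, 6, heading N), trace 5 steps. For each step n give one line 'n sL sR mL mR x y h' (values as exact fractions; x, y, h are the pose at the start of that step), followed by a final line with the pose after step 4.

0 8/9 40/9 -32/9 8/9 -3 6 N
1 1/2 2 -3/2 1/2 -3 5 W
2 40/37 40/61 960/2257 40/37 -2 5 S
3 4 20/41 144/41 4 -2 4 E
4 40/41 40/29 -480/1189 40/41 -1 4 N
final -1 5 W

n=0: pose=(-3,6,N); sL=8/9, sR=40/9; mL=-32/9, mR=8/9; mL+mR=-8/3 → advance -1; mR−mL=40/9 → turn +1·90°
n=1: pose=(-3,5,W); sL=1/2, sR=2; mL=-3/2, mR=1/2; mL+mR=-1 → advance -1; mR−mL=2 → turn +1·90°
n=2: pose=(-2,5,S); sL=40/37, sR=40/61; mL=960/2257, mR=40/37; mL+mR=3400/2257 → advance +1; mR−mL=40/61 → turn +1·90°
n=3: pose=(-2,4,E); sL=4, sR=20/41; mL=144/41, mR=4; mL+mR=308/41 → advance +1; mR−mL=20/41 → turn +1·90°
n=4: pose=(-1,4,N); sL=40/41, sR=40/29; mL=-480/1189, mR=40/41; mL+mR=680/1189 → advance +1; mR−mL=40/29 → turn +1·90°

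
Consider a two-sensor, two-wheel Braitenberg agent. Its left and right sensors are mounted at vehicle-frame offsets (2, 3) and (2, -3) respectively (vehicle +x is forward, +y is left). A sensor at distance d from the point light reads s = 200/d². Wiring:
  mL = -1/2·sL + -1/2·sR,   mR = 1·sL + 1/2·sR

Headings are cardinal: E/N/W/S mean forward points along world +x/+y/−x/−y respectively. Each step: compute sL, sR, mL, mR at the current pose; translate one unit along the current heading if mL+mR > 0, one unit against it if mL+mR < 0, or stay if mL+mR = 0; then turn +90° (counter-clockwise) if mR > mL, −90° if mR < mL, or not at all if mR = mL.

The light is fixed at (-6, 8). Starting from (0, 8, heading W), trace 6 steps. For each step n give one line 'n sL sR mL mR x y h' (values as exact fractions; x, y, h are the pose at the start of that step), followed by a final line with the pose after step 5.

n=0: pose=(0,8,W); sL=8, sR=8; mL=-8, mR=12; mL+mR=4 → advance +1; mR−mL=20 → turn +1·90°
n=1: pose=(-1,8,S); sL=50/17, sR=25; mL=-475/34, mR=525/34; mL+mR=25/17 → advance +1; mR−mL=500/17 → turn +1·90°
n=2: pose=(-1,7,E); sL=200/53, sR=40/13; mL=-2360/689, mR=3660/689; mL+mR=100/53 → advance +1; mR−mL=6020/689 → turn +1·90°
n=3: pose=(0,7,N); sL=20, sR=100/41; mL=-460/41, mR=870/41; mL+mR=10 → advance +1; mR−mL=1330/41 → turn +1·90°
n=4: pose=(0,8,W); sL=8, sR=8; mL=-8, mR=12; mL+mR=4 → advance +1; mR−mL=20 → turn +1·90°
n=5: pose=(-1,8,S); sL=50/17, sR=25; mL=-475/34, mR=525/34; mL+mR=25/17 → advance +1; mR−mL=500/17 → turn +1·90°

0 8 8 -8 12 0 8 W
1 50/17 25 -475/34 525/34 -1 8 S
2 200/53 40/13 -2360/689 3660/689 -1 7 E
3 20 100/41 -460/41 870/41 0 7 N
4 8 8 -8 12 0 8 W
5 50/17 25 -475/34 525/34 -1 8 S
final -1 7 E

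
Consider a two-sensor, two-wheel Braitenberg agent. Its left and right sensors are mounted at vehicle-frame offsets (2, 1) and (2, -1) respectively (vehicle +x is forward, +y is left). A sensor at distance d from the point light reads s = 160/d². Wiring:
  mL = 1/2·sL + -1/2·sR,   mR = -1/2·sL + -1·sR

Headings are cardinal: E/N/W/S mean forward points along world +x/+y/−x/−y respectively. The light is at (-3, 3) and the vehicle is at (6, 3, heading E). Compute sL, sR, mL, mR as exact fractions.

80/61 80/61 0 -120/61

left sensor world pos  = (8, 4); dL² = 122
right sensor world pos = (8, 2); dR² = 122
sL = 160/122 = 80/61
sR = 160/122 = 80/61
mL = 1/2·sL + -1/2·sR = 0
mR = -1/2·sL + -1·sR = -120/61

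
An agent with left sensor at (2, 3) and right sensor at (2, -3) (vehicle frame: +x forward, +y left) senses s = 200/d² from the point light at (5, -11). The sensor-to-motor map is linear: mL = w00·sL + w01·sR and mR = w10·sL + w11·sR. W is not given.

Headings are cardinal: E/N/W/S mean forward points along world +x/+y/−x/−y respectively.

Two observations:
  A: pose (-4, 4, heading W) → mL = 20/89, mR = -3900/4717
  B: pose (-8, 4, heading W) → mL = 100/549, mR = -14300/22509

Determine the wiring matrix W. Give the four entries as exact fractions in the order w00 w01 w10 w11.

0 1/2 -1/2 -1

obs A: pose=(-4,4,W) → sL=40/53, sR=40/89, mL=20/89, mR=-3900/4717
obs B: pose=(-8,4,W) → sL=200/369, sR=200/549, mL=100/549, mR=-14300/22509
sensor matrix S = [[40/53, 40/89], [200/369, 200/549]]; det S = 3328000/106174953
solve [mL_A; mL_B] = S·[w00; w01] and [mR_A; mR_B] = S·[w10; w11]:
  w00 = 0, w01 = 1/2, w10 = -1/2, w11 = -1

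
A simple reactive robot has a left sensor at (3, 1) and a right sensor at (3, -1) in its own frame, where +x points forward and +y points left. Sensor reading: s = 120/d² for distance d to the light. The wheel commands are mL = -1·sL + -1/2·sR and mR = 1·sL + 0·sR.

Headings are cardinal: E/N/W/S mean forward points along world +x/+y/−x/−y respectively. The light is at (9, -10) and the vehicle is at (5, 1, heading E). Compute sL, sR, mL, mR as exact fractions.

left sensor world pos  = (8, 2); dL² = 145
right sensor world pos = (8, 0); dR² = 101
sL = 120/145 = 24/29
sR = 120/101 = 120/101
mL = -1·sL + -1/2·sR = -4164/2929
mR = 1·sL + 0·sR = 24/29

24/29 120/101 -4164/2929 24/29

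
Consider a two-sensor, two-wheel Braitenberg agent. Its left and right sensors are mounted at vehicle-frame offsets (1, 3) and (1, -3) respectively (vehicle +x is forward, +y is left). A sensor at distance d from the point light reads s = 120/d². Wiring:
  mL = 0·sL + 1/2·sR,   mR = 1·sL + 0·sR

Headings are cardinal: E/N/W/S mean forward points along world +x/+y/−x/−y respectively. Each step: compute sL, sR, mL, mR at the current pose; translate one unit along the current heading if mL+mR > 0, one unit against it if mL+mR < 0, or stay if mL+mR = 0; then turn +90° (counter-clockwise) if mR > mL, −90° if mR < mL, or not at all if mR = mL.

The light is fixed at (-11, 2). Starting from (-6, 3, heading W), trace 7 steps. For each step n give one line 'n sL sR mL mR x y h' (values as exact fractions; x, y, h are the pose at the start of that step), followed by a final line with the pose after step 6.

0 6 15/4 15/8 6 -6 3 W
1 120/49 120 60 120/49 -7 3 S
2 20/3 20/3 10/3 20/3 -7 2 W
3 120/37 120 60 120/37 -8 2 S
4 6 15 15/2 6 -8 1 W
5 120 24/5 12/5 120 -9 1 N
6 12 12 6 12 -9 2 W
final -10 2 S

n=0: pose=(-6,3,W); sL=6, sR=15/4; mL=15/8, mR=6; mL+mR=63/8 → advance +1; mR−mL=33/8 → turn +1·90°
n=1: pose=(-7,3,S); sL=120/49, sR=120; mL=60, mR=120/49; mL+mR=3060/49 → advance +1; mR−mL=-2820/49 → turn -1·90°
n=2: pose=(-7,2,W); sL=20/3, sR=20/3; mL=10/3, mR=20/3; mL+mR=10 → advance +1; mR−mL=10/3 → turn +1·90°
n=3: pose=(-8,2,S); sL=120/37, sR=120; mL=60, mR=120/37; mL+mR=2340/37 → advance +1; mR−mL=-2100/37 → turn -1·90°
n=4: pose=(-8,1,W); sL=6, sR=15; mL=15/2, mR=6; mL+mR=27/2 → advance +1; mR−mL=-3/2 → turn -1·90°
n=5: pose=(-9,1,N); sL=120, sR=24/5; mL=12/5, mR=120; mL+mR=612/5 → advance +1; mR−mL=588/5 → turn +1·90°
n=6: pose=(-9,2,W); sL=12, sR=12; mL=6, mR=12; mL+mR=18 → advance +1; mR−mL=6 → turn +1·90°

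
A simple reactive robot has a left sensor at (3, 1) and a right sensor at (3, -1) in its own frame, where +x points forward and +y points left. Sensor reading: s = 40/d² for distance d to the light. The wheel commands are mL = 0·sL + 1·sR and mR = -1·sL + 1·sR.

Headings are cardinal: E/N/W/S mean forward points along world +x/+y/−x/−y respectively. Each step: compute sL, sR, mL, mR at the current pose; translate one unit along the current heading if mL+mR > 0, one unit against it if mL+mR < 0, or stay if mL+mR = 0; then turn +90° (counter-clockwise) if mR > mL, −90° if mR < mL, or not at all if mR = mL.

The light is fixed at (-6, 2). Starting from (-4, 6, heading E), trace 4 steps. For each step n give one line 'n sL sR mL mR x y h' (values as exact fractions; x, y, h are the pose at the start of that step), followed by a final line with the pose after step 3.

n=0: pose=(-4,6,E); sL=4/5, sR=20/17; mL=20/17, mR=32/85; mL+mR=132/85 → advance +1; mR−mL=-4/5 → turn -1·90°
n=1: pose=(-3,6,S); sL=40/17, sR=8; mL=8, mR=96/17; mL+mR=232/17 → advance +1; mR−mL=-40/17 → turn -1·90°
n=2: pose=(-3,5,W); sL=10, sR=5/2; mL=5/2, mR=-15/2; mL+mR=-5 → advance -1; mR−mL=-10 → turn -1·90°
n=3: pose=(-2,5,N); sL=8/9, sR=40/61; mL=40/61, mR=-128/549; mL+mR=232/549 → advance +1; mR−mL=-8/9 → turn -1·90°

0 4/5 20/17 20/17 32/85 -4 6 E
1 40/17 8 8 96/17 -3 6 S
2 10 5/2 5/2 -15/2 -3 5 W
3 8/9 40/61 40/61 -128/549 -2 5 N
final -2 6 E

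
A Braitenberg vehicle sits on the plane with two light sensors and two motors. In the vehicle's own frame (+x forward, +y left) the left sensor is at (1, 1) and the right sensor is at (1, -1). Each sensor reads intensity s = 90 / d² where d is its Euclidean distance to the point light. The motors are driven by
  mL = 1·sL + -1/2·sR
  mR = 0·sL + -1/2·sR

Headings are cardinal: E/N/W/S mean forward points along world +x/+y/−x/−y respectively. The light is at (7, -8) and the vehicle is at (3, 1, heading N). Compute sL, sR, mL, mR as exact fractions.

18/25 90/109 837/2725 -45/109

left sensor world pos  = (2, 2); dL² = 125
right sensor world pos = (4, 2); dR² = 109
sL = 90/125 = 18/25
sR = 90/109 = 90/109
mL = 1·sL + -1/2·sR = 837/2725
mR = 0·sL + -1/2·sR = -45/109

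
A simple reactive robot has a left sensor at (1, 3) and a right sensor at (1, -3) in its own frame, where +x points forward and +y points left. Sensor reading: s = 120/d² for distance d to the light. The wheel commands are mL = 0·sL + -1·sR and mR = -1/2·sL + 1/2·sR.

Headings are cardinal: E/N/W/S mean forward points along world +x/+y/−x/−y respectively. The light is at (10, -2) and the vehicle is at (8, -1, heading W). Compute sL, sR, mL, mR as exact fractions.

left sensor world pos  = (7, -4); dL² = 13
right sensor world pos = (7, 2); dR² = 25
sL = 120/13 = 120/13
sR = 120/25 = 24/5
mL = 0·sL + -1·sR = -24/5
mR = -1/2·sL + 1/2·sR = -144/65

120/13 24/5 -24/5 -144/65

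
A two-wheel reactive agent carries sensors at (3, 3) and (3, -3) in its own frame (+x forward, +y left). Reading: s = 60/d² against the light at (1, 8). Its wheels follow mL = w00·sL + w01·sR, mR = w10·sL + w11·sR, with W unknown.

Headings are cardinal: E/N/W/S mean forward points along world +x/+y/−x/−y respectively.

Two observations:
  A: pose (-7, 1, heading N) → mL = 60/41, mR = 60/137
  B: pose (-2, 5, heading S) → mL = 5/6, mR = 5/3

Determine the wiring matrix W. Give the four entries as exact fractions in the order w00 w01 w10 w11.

0 1 1 0

obs A: pose=(-7,1,N) → sL=60/137, sR=60/41, mL=60/41, mR=60/137
obs B: pose=(-2,5,S) → sL=5/3, sR=5/6, mL=5/6, mR=5/3
sensor matrix S = [[60/137, 60/41], [5/3, 5/6]]; det S = -11650/5617
solve [mL_A; mL_B] = S·[w00; w01] and [mR_A; mR_B] = S·[w10; w11]:
  w00 = 0, w01 = 1, w10 = 1, w11 = 0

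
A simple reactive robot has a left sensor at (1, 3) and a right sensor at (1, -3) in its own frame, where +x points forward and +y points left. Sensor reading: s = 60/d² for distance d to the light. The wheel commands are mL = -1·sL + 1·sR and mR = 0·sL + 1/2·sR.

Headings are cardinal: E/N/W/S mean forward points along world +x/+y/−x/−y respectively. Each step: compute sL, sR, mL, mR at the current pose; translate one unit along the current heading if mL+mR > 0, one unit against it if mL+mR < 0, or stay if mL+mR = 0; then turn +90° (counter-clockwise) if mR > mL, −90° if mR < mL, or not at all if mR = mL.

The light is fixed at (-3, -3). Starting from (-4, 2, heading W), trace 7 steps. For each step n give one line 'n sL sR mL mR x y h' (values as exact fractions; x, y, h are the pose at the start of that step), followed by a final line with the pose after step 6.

0 15/2 15/17 -225/34 15/34 -4 2 W
1 12/5 12/5 0 6/5 -3 2 S
2 6/5 30 144/5 15 -3 1 E
3 12/5 60/13 144/65 30/13 -2 1 S
4 3/2 15 27/2 15/2 -2 0 E
5 60/29 12 288/29 6 -1 0 S
6 30 30/13 -360/13 15/13 -1 -1 W
final 0 -1 S

n=0: pose=(-4,2,W); sL=15/2, sR=15/17; mL=-225/34, mR=15/34; mL+mR=-105/17 → advance -1; mR−mL=120/17 → turn +1·90°
n=1: pose=(-3,2,S); sL=12/5, sR=12/5; mL=0, mR=6/5; mL+mR=6/5 → advance +1; mR−mL=6/5 → turn +1·90°
n=2: pose=(-3,1,E); sL=6/5, sR=30; mL=144/5, mR=15; mL+mR=219/5 → advance +1; mR−mL=-69/5 → turn -1·90°
n=3: pose=(-2,1,S); sL=12/5, sR=60/13; mL=144/65, mR=30/13; mL+mR=294/65 → advance +1; mR−mL=6/65 → turn +1·90°
n=4: pose=(-2,0,E); sL=3/2, sR=15; mL=27/2, mR=15/2; mL+mR=21 → advance +1; mR−mL=-6 → turn -1·90°
n=5: pose=(-1,0,S); sL=60/29, sR=12; mL=288/29, mR=6; mL+mR=462/29 → advance +1; mR−mL=-114/29 → turn -1·90°
n=6: pose=(-1,-1,W); sL=30, sR=30/13; mL=-360/13, mR=15/13; mL+mR=-345/13 → advance -1; mR−mL=375/13 → turn +1·90°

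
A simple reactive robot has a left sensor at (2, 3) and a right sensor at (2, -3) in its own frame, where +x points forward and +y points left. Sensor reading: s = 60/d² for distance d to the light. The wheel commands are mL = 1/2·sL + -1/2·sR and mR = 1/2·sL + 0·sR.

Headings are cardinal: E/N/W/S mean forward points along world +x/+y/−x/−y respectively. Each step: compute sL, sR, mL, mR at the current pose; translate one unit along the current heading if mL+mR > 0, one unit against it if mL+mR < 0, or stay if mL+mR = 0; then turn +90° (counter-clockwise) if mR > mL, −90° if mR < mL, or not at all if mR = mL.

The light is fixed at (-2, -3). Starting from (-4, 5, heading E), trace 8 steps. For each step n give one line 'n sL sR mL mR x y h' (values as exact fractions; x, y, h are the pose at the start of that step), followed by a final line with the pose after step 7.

0 60/121 12/5 -576/605 30/121 -4 5 E
1 15/34 3/5 -27/340 15/68 -5 5 N
2 60/61 60/169 3240/10309 30/61 -5 6 W
3 6/5 30/49 72/245 3/5 -6 6 S
4 12/25 60/29 -576/725 6/25 -6 5 E
5 15/41 15/26 -225/2132 15/82 -7 5 N
6 12/17 60/193 648/3281 6/17 -7 6 W
7 30/29 6/13 108/377 15/29 -8 6 S
final -8 5 E

n=0: pose=(-4,5,E); sL=60/121, sR=12/5; mL=-576/605, mR=30/121; mL+mR=-426/605 → advance -1; mR−mL=6/5 → turn +1·90°
n=1: pose=(-5,5,N); sL=15/34, sR=3/5; mL=-27/340, mR=15/68; mL+mR=12/85 → advance +1; mR−mL=3/10 → turn +1·90°
n=2: pose=(-5,6,W); sL=60/61, sR=60/169; mL=3240/10309, mR=30/61; mL+mR=8310/10309 → advance +1; mR−mL=30/169 → turn +1·90°
n=3: pose=(-6,6,S); sL=6/5, sR=30/49; mL=72/245, mR=3/5; mL+mR=219/245 → advance +1; mR−mL=15/49 → turn +1·90°
n=4: pose=(-6,5,E); sL=12/25, sR=60/29; mL=-576/725, mR=6/25; mL+mR=-402/725 → advance -1; mR−mL=30/29 → turn +1·90°
n=5: pose=(-7,5,N); sL=15/41, sR=15/26; mL=-225/2132, mR=15/82; mL+mR=165/2132 → advance +1; mR−mL=15/52 → turn +1·90°
n=6: pose=(-7,6,W); sL=12/17, sR=60/193; mL=648/3281, mR=6/17; mL+mR=1806/3281 → advance +1; mR−mL=30/193 → turn +1·90°
n=7: pose=(-8,6,S); sL=30/29, sR=6/13; mL=108/377, mR=15/29; mL+mR=303/377 → advance +1; mR−mL=3/13 → turn +1·90°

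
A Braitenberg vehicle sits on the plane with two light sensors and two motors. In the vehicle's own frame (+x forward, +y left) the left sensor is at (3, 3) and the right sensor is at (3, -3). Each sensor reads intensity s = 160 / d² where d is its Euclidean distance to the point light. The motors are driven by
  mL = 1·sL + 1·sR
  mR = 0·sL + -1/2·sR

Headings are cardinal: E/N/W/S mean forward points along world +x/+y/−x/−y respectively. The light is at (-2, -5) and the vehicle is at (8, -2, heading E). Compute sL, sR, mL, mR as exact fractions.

32/41 160/169 11968/6929 -80/169

left sensor world pos  = (11, 1); dL² = 205
right sensor world pos = (11, -5); dR² = 169
sL = 160/205 = 32/41
sR = 160/169 = 160/169
mL = 1·sL + 1·sR = 11968/6929
mR = 0·sL + -1/2·sR = -80/169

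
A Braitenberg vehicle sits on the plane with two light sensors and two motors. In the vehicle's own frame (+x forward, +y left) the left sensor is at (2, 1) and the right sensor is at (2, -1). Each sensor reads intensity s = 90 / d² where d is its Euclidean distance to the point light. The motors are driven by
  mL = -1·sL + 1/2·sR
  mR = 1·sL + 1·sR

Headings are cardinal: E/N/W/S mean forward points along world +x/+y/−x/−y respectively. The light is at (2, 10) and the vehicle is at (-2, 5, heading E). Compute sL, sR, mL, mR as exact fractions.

9/2 9/4 -27/8 27/4

left sensor world pos  = (0, 6); dL² = 20
right sensor world pos = (0, 4); dR² = 40
sL = 90/20 = 9/2
sR = 90/40 = 9/4
mL = -1·sL + 1/2·sR = -27/8
mR = 1·sL + 1·sR = 27/4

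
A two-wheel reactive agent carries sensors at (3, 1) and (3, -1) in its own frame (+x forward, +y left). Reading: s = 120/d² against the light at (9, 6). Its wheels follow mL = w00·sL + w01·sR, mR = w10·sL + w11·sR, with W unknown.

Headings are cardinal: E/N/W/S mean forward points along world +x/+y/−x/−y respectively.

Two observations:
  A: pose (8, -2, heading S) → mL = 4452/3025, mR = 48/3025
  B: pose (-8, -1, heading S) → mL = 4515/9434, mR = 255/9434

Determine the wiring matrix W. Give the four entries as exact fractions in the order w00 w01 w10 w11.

1 1/2 1/2 -1/2

obs A: pose=(8,-2,S) → sL=120/121, sR=24/25, mL=4452/3025, mR=48/3025
obs B: pose=(-8,-1,S) → sL=30/89, sR=15/53, mL=4515/9434, mR=255/9434
sensor matrix S = [[120/121, 24/25], [30/89, 15/53]]; det S = -122472/2853785
solve [mL_A; mL_B] = S·[w00; w01] and [mR_A; mR_B] = S·[w10; w11]:
  w00 = 1, w01 = 1/2, w10 = 1/2, w11 = -1/2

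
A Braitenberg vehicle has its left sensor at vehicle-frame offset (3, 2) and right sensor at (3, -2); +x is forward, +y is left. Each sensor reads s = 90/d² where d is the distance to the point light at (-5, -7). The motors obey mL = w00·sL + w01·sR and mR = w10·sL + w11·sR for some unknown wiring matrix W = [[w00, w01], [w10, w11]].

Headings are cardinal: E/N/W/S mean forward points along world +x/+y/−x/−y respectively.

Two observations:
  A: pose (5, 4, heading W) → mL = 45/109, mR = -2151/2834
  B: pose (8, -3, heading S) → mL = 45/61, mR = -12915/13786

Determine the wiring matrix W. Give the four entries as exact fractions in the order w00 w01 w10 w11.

0 1 -1/2 -1

obs A: pose=(5,4,W) → sL=9/13, sR=45/109, mL=45/109, mR=-2151/2834
obs B: pose=(8,-3,S) → sL=45/113, sR=45/61, mL=45/61, mR=-12915/13786
sensor matrix S = [[9/13, 45/109], [45/113, 45/61]]; det S = 3382560/9767381
solve [mL_A; mL_B] = S·[w00; w01] and [mR_A; mR_B] = S·[w10; w11]:
  w00 = 0, w01 = 1, w10 = -1/2, w11 = -1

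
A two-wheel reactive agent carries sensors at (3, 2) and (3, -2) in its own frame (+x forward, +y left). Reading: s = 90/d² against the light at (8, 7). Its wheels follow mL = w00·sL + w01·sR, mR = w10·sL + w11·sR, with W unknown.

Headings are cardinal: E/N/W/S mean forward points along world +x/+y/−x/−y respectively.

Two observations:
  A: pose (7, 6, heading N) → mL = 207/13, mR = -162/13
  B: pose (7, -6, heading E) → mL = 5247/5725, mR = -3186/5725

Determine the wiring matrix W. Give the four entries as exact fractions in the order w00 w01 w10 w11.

1 1/2 -1/2 -1/2

obs A: pose=(7,6,N) → sL=90/13, sR=18, mL=207/13, mR=-162/13
obs B: pose=(7,-6,E) → sL=18/25, sR=90/229, mL=5247/5725, mR=-3186/5725
sensor matrix S = [[90/13, 18], [18/25, 90/229]]; det S = -762048/74425
solve [mL_A; mL_B] = S·[w00; w01] and [mR_A; mR_B] = S·[w10; w11]:
  w00 = 1, w01 = 1/2, w10 = -1/2, w11 = -1/2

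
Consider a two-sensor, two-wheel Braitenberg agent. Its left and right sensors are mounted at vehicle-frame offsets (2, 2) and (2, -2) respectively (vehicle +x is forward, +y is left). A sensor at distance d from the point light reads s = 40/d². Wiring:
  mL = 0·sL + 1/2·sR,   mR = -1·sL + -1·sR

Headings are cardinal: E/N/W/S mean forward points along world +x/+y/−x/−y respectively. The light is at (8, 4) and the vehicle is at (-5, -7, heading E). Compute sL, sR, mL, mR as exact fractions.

20/101 4/29 2/29 -984/2929

left sensor world pos  = (-3, -5); dL² = 202
right sensor world pos = (-3, -9); dR² = 290
sL = 40/202 = 20/101
sR = 40/290 = 4/29
mL = 0·sL + 1/2·sR = 2/29
mR = -1·sL + -1·sR = -984/2929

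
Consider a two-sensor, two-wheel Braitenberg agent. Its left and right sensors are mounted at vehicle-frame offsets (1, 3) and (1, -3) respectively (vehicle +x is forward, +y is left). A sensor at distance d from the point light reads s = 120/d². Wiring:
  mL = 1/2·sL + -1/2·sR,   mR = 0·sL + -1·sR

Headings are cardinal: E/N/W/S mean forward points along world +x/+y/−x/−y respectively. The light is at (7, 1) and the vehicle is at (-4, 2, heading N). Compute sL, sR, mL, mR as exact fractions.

left sensor world pos  = (-7, 3); dL² = 200
right sensor world pos = (-1, 3); dR² = 68
sL = 120/200 = 3/5
sR = 120/68 = 30/17
mL = 1/2·sL + -1/2·sR = -99/170
mR = 0·sL + -1·sR = -30/17

3/5 30/17 -99/170 -30/17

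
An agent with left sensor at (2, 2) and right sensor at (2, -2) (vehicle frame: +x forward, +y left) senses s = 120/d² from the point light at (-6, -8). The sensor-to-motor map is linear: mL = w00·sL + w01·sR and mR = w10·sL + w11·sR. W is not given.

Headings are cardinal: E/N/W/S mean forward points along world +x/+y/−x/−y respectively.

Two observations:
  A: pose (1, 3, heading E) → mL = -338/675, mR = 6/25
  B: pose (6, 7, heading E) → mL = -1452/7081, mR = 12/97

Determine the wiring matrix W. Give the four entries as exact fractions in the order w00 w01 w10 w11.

1/2 -1 1/2 0

obs A: pose=(1,3,E) → sL=12/25, sR=20/27, mL=-338/675, mR=6/25
obs B: pose=(6,7,E) → sL=24/97, sR=24/73, mL=-1452/7081, mR=12/97
sensor matrix S = [[12/25, 20/27], [24/97, 24/73]]; det S = -40576/1593225
solve [mL_A; mL_B] = S·[w00; w01] and [mR_A; mR_B] = S·[w10; w11]:
  w00 = 1/2, w01 = -1, w10 = 1/2, w11 = 0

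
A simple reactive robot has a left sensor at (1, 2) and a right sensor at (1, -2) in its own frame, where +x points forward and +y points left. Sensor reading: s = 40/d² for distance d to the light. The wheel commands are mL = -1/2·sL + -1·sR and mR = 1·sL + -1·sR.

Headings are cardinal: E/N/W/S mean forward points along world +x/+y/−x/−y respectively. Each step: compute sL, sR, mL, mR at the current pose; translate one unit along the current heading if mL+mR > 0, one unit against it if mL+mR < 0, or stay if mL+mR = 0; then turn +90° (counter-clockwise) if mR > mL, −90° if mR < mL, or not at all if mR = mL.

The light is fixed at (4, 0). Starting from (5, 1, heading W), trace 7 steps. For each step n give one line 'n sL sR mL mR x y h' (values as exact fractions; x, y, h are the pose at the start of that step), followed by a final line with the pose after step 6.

n=0: pose=(5,1,W); sL=40, sR=40/9; mL=-220/9, mR=320/9; mL+mR=100/9 → advance +1; mR−mL=60 → turn +1·90°
n=1: pose=(4,1,S); sL=10, sR=10; mL=-15, mR=0; mL+mR=-15 → advance -1; mR−mL=15 → turn +1·90°
n=2: pose=(4,2,E); sL=40/17, sR=40; mL=-700/17, mR=-640/17; mL+mR=-1340/17 → advance -1; mR−mL=60/17 → turn +1·90°
n=3: pose=(3,2,N); sL=20/9, sR=4; mL=-46/9, mR=-16/9; mL+mR=-62/9 → advance -1; mR−mL=10/3 → turn +1·90°
n=4: pose=(3,1,W); sL=8, sR=40/13; mL=-92/13, mR=64/13; mL+mR=-28/13 → advance -1; mR−mL=12 → turn +1·90°
n=5: pose=(4,1,S); sL=10, sR=10; mL=-15, mR=0; mL+mR=-15 → advance -1; mR−mL=15 → turn +1·90°
n=6: pose=(4,2,E); sL=40/17, sR=40; mL=-700/17, mR=-640/17; mL+mR=-1340/17 → advance -1; mR−mL=60/17 → turn +1·90°

0 40 40/9 -220/9 320/9 5 1 W
1 10 10 -15 0 4 1 S
2 40/17 40 -700/17 -640/17 4 2 E
3 20/9 4 -46/9 -16/9 3 2 N
4 8 40/13 -92/13 64/13 3 1 W
5 10 10 -15 0 4 1 S
6 40/17 40 -700/17 -640/17 4 2 E
final 3 2 N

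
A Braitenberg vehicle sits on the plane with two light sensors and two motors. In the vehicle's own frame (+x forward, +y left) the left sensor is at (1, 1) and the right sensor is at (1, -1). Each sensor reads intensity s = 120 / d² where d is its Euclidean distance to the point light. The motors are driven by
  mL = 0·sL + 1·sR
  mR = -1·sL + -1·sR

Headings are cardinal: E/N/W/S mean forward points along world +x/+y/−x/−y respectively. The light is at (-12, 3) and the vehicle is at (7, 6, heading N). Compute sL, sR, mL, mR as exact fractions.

left sensor world pos  = (6, 7); dL² = 340
right sensor world pos = (8, 7); dR² = 416
sL = 120/340 = 6/17
sR = 120/416 = 15/52
mL = 0·sL + 1·sR = 15/52
mR = -1·sL + -1·sR = -567/884

6/17 15/52 15/52 -567/884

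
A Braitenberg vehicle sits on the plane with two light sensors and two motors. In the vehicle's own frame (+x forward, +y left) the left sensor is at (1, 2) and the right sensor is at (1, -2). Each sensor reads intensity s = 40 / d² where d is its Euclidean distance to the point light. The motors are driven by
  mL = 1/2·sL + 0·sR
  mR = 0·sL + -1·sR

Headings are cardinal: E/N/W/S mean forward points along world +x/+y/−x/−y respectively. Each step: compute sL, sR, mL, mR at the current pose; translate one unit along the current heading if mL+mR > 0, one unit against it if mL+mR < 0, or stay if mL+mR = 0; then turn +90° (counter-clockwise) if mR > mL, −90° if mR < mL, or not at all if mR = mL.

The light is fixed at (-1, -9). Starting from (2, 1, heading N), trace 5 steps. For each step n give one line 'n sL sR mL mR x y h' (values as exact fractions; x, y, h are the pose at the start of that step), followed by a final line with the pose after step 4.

0 20/61 20/73 10/61 -20/73 2 1 N
1 40/137 8/13 20/137 -8/13 2 0 E
2 1/2 5/8 1/4 -5/8 1 0 S
3 8/13 8/29 4/13 -8/29 1 1 W
4 20/61 4/13 10/61 -4/13 0 1 N
final 0 0 E

n=0: pose=(2,1,N); sL=20/61, sR=20/73; mL=10/61, mR=-20/73; mL+mR=-490/4453 → advance -1; mR−mL=-1950/4453 → turn -1·90°
n=1: pose=(2,0,E); sL=40/137, sR=8/13; mL=20/137, mR=-8/13; mL+mR=-836/1781 → advance -1; mR−mL=-1356/1781 → turn -1·90°
n=2: pose=(1,0,S); sL=1/2, sR=5/8; mL=1/4, mR=-5/8; mL+mR=-3/8 → advance -1; mR−mL=-7/8 → turn -1·90°
n=3: pose=(1,1,W); sL=8/13, sR=8/29; mL=4/13, mR=-8/29; mL+mR=12/377 → advance +1; mR−mL=-220/377 → turn -1·90°
n=4: pose=(0,1,N); sL=20/61, sR=4/13; mL=10/61, mR=-4/13; mL+mR=-114/793 → advance -1; mR−mL=-374/793 → turn -1·90°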